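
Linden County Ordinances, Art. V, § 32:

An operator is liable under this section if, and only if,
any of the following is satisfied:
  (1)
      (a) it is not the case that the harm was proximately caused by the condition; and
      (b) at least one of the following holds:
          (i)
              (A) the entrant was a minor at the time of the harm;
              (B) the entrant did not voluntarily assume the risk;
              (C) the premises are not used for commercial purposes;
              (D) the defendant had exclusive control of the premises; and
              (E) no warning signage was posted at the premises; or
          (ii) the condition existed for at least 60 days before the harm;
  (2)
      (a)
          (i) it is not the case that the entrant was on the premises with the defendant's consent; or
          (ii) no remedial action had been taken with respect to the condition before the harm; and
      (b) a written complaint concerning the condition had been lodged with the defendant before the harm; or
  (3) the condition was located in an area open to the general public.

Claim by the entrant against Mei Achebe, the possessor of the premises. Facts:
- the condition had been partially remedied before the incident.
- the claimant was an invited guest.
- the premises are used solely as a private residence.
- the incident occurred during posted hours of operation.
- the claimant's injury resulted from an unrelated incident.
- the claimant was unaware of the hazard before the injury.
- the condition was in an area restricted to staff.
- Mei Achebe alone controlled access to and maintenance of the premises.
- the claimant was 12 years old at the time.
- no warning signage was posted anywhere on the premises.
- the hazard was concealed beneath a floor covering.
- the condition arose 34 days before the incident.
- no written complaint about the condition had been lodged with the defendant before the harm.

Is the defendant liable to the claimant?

Yes — liable.

(a) not (proximate cause) — holds.
(A) entrant a minor — holds.
(B) no assumed risk — met.
(C) not (commercial use) — holds.
(D) exclusive control — satisfied.
(E) no signage posted — holds.
So (i) is satisfied (T AND T AND T AND T AND T).
(ii) condition ≥60 days old — not satisfied.
(b): T OR F → true.
(1) = T AND T = true.
(i) not (consent to enter) — not satisfied.
(ii) no remedial action — not satisfied.
(a) = F OR F = false.
(b) complaint lodged — not met.
(2) = F AND F = false.
(3) public area — not satisfied.
Overall = T OR F OR F = true.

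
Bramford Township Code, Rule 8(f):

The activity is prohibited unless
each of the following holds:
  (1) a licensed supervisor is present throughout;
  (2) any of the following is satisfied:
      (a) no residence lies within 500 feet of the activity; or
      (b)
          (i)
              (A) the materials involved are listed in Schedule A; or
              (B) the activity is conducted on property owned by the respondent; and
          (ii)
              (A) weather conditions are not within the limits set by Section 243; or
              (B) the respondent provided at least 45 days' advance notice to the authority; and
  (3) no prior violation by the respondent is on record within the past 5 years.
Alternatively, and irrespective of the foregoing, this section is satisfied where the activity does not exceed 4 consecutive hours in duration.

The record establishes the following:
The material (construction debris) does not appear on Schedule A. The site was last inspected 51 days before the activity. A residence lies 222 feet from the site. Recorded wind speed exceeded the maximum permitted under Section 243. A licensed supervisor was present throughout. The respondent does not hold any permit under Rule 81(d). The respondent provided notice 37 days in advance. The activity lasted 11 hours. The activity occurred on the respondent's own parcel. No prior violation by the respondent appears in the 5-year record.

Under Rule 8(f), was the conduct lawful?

Yes — lawful.

(1) supervisor present — holds.
(a) no residence in 500 ft — not met.
(A) Schedule A material — fails.
(B) own property — holds.
(i) = F OR T = true.
(A) not (weather ok) — met.
(B) ≥45 days' notice — not met.
So (ii) is satisfied (T OR F).
(b) = T AND T = true.
(2) = F OR T = true.
(3) no prior violation — met.
Overall: T AND T AND T → true.
Exception (≤ 4 hrs duration) — not satisfied.
Result: main true OR exception false → true.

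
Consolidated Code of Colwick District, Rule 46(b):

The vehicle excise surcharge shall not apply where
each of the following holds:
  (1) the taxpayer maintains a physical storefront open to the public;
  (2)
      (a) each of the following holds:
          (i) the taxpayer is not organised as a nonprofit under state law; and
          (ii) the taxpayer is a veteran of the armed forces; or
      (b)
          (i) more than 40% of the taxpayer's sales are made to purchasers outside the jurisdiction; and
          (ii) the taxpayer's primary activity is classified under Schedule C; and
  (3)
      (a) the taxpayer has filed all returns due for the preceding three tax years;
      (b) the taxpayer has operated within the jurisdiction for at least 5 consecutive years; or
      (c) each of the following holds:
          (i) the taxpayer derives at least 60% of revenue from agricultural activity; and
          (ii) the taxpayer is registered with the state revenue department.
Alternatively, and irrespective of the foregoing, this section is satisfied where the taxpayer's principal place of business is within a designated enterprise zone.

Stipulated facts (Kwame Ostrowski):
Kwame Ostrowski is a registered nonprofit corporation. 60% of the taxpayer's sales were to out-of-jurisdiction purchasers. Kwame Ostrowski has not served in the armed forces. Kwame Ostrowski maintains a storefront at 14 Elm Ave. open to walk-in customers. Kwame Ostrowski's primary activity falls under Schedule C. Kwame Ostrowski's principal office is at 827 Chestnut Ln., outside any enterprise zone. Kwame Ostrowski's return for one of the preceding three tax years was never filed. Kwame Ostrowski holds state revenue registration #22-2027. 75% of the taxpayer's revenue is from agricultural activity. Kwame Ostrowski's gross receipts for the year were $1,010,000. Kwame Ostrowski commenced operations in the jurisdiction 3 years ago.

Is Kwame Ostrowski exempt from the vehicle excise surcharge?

(1) has storefront — holds.
(i) not (nonprofit) — not met.
(ii) veteran — fails.
(a): F AND F → false.
(i) >40% out-of-jur. sales — holds.
(ii) Schedule C activity — satisfied.
(b) = T AND T = true.
(2) = F OR T = true.
(a) returns current — not satisfied.
(b) ≥ 5 yrs in jurisdiction — fails.
(i) ≥60% agricultural — satisfied.
(ii) state-registered — met.
(c) = T AND T = true.
(3) = F OR F OR T = true.
So Overall is satisfied (T AND T AND T).
Exception (in enterprise zone) — not satisfied.
Result: main true OR exception false → true.

Yes — exempt.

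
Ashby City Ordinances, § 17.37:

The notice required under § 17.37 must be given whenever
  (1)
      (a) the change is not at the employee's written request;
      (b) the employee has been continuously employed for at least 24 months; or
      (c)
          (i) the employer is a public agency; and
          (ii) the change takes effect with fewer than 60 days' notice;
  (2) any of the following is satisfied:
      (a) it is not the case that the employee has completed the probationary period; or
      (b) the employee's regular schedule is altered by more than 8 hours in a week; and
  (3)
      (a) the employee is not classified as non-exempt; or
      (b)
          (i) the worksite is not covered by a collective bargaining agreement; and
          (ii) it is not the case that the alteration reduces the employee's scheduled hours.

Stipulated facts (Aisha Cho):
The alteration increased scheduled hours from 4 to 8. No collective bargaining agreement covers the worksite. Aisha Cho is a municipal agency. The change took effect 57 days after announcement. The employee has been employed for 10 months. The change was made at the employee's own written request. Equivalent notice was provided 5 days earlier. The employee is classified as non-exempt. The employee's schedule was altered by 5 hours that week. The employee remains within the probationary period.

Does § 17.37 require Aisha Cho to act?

(a) not employee-requested — not met.
(b) tenure ≥ 24 mo. — not satisfied.
(i) public agency — holds.
(ii) < 60 days' notice — holds.
(c): T AND T → true.
(1) = F OR F OR T = true.
(a) not (past probation) — met.
(b) schedule shift > 8h — not met.
So (2) is satisfied (T OR F).
(a) not (non-exempt) — fails.
(i) no CBA — satisfied.
(ii) not (hours reduced) — satisfied.
So (b) is satisfied (T AND T).
(3): F OR T → true.
So Overall is satisfied (T AND T AND T).

Yes — required.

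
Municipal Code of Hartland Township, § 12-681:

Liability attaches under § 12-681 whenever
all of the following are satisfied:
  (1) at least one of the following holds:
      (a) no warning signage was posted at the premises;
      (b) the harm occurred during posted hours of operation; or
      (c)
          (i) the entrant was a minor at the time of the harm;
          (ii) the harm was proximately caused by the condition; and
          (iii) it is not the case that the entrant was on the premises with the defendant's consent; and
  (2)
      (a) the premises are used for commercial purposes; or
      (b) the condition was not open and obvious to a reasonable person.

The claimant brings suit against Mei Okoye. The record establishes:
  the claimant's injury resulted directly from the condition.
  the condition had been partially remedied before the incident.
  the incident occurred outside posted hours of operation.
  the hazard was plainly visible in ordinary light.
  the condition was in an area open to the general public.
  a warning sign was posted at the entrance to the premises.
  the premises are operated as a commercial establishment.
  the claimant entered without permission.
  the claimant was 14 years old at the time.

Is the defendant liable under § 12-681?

Yes — liable.

(a) no signage posted — not satisfied.
(b) during posted hours — not met.
(i) entrant a minor — met.
(ii) proximate cause — met.
(iii) not (consent to enter) — satisfied.
(c): T AND T AND T → true.
(1) = F OR F OR T = true.
(a) commercial use — satisfied.
(b) not open/obvious — not met.
So (2) is satisfied (T OR F).
Overall = T AND T = true.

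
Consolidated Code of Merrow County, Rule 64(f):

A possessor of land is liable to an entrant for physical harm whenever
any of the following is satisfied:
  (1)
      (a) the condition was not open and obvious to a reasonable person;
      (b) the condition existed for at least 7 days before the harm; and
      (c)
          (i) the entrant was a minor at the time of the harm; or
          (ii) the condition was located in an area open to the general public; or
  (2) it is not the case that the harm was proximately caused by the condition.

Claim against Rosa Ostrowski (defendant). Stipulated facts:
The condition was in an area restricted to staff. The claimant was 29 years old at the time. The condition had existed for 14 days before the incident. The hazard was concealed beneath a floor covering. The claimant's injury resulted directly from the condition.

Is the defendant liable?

No — not liable.

(a) not open/obvious — met.
(b) condition ≥7 days old — met.
(i) entrant a minor — not met.
(ii) public area — not satisfied.
(c): F OR F → false.
(1): T AND T AND F → false.
(2) not (proximate cause) — fails.
So Overall is not satisfied (F OR F).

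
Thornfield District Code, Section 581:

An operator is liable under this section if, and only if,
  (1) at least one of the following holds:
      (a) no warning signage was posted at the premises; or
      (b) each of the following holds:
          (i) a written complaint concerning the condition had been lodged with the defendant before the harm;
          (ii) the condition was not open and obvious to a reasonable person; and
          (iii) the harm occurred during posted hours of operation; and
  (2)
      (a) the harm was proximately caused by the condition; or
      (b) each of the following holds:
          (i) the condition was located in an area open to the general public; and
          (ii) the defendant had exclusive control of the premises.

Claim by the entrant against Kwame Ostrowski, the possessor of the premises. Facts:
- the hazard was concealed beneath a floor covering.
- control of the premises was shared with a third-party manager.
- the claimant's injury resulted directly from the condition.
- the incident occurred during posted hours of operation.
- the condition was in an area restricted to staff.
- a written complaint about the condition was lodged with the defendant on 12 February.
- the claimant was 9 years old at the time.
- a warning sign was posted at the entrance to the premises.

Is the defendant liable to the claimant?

Yes — liable.

(a) no signage posted — not satisfied.
(i) complaint lodged — met.
(ii) not open/obvious — holds.
(iii) during posted hours — satisfied.
(b): T AND T AND T → true.
(1): F OR T → true.
(a) proximate cause — holds.
(i) public area — not met.
(ii) exclusive control — not satisfied.
(b): F AND F → false.
(2): T OR F → true.
Overall = T AND T = true.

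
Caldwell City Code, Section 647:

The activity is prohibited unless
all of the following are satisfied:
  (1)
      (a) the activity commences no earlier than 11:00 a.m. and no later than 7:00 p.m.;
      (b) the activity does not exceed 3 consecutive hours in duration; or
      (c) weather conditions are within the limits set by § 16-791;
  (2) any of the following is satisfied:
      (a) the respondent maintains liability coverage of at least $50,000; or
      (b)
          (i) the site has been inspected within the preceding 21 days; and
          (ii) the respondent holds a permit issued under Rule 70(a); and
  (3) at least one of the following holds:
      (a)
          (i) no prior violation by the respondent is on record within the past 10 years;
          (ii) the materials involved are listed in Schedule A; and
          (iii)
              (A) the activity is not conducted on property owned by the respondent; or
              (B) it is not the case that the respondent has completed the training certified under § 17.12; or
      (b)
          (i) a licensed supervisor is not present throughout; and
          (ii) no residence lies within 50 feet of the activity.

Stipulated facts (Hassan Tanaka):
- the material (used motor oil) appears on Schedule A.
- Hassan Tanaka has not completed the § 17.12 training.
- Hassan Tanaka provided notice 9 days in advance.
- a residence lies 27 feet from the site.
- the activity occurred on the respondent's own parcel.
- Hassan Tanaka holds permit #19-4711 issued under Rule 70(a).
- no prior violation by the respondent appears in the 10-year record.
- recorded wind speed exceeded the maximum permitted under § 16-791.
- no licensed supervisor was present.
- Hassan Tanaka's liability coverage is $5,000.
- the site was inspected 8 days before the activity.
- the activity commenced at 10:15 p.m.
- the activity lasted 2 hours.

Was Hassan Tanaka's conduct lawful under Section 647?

(a) start within hours — fails.
(b) ≤ 3 hrs duration — met.
(c) weather ok — fails.
So (1) is satisfied (F OR T OR F).
(a) coverage ≥ $50,000 — not met.
(i) site inspected — met.
(ii) holds permit — met.
(b) = T AND T = true.
So (2) is satisfied (F OR T).
(i) no prior violation — met.
(ii) Schedule A material — holds.
(A) not (own property) — not satisfied.
(B) not (training certified) — satisfied.
So (iii) is satisfied (F OR T).
(a): T AND T AND T → true.
(i) not (supervisor present) — met.
(ii) no residence in 50 ft — not satisfied.
(b): T AND F → false.
So (3) is satisfied (T OR F).
So Overall is satisfied (T AND T AND T).

Yes — lawful.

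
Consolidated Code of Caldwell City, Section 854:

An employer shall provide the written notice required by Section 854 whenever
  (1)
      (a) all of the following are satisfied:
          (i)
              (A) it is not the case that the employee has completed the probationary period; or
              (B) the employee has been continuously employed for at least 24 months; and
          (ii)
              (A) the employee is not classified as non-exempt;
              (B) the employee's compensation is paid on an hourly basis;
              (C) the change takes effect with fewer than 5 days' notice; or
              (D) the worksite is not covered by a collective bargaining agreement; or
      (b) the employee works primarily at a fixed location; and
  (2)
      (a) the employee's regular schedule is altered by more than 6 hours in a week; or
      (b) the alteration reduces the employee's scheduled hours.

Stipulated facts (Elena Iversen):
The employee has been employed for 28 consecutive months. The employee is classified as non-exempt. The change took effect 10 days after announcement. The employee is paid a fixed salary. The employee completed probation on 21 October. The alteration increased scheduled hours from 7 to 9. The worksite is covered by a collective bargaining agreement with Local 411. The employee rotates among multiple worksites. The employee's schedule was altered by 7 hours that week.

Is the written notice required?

No — not required.

(A) not (past probation) — not satisfied.
(B) tenure ≥ 24 mo. — met.
(i) = F OR T = true.
(A) not (non-exempt) — fails.
(B) hourly-paid — not satisfied.
(C) < 5 days' notice — fails.
(D) no CBA — fails.
(ii) = F OR F OR F OR F = false.
So (a) is not satisfied (T AND F).
(b) fixed location — not met.
(1) = F OR F = false.
(a) schedule shift > 6h — satisfied.
(b) hours reduced — not satisfied.
So (2) is satisfied (T OR F).
So Overall is not satisfied (F AND T).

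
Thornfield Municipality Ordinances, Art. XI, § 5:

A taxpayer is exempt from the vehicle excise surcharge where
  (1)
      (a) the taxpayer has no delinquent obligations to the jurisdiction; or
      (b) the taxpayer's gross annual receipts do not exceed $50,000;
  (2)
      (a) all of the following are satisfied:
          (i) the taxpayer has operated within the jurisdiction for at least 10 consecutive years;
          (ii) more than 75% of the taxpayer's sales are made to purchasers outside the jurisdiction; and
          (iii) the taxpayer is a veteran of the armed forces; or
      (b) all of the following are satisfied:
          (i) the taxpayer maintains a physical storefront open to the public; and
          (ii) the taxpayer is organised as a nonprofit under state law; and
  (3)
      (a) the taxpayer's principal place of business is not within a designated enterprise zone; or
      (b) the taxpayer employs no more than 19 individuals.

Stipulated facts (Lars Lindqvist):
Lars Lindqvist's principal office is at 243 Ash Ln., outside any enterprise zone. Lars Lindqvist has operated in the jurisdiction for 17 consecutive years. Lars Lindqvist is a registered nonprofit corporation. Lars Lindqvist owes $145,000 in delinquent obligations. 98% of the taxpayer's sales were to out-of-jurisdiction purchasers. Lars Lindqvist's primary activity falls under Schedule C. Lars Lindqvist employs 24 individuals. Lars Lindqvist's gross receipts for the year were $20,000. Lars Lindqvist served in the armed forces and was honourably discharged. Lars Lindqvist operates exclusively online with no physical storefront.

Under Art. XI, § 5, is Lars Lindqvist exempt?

(a) no delinquency — not satisfied.
(b) receipts ≤ $50,000 — holds.
So (1) is satisfied (F OR T).
(i) ≥ 10 yrs in jurisdiction — holds.
(ii) >75% out-of-jur. sales — met.
(iii) veteran — satisfied.
So (a) is satisfied (T AND T AND T).
(i) has storefront — not satisfied.
(ii) nonprofit — satisfied.
(b): F AND T → false.
(2) = T OR F = true.
(a) not (in enterprise zone) — met.
(b) ≤ 19 employees — fails.
(3) = T OR F = true.
Overall = T AND T AND T = true.

Yes — exempt.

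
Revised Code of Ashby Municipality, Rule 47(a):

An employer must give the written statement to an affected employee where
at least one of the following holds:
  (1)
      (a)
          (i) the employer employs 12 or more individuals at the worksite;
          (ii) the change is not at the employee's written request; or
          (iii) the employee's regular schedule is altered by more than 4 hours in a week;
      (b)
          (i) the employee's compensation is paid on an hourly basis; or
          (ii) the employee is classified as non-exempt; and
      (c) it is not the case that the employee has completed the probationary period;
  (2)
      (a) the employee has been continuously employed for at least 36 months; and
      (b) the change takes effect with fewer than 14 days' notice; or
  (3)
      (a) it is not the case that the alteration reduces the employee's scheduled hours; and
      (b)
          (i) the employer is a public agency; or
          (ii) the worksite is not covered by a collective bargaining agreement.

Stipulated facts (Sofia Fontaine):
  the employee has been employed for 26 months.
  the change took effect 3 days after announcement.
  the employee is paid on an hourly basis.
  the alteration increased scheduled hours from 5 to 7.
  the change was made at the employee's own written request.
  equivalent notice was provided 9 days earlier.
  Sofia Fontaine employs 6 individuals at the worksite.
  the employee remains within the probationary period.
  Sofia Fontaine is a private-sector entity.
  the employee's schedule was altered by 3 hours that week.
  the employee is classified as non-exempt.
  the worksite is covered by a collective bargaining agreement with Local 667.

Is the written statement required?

No — not required.

(i) ≥ 12 at site — not satisfied.
(ii) not employee-requested — not satisfied.
(iii) schedule shift > 4h — not satisfied.
(a): F OR F OR F → false.
(i) hourly-paid — holds.
(ii) non-exempt — satisfied.
(b) = T OR T = true.
(c) not (past probation) — satisfied.
So (1) is not satisfied (F AND T AND T).
(a) tenure ≥ 36 mo. — not met.
(b) < 14 days' notice — holds.
(2) = F AND T = false.
(a) not (hours reduced) — satisfied.
(i) public agency — not satisfied.
(ii) no CBA — not satisfied.
(b): F OR F → false.
(3) = T AND F = false.
Overall = F OR F OR F = false.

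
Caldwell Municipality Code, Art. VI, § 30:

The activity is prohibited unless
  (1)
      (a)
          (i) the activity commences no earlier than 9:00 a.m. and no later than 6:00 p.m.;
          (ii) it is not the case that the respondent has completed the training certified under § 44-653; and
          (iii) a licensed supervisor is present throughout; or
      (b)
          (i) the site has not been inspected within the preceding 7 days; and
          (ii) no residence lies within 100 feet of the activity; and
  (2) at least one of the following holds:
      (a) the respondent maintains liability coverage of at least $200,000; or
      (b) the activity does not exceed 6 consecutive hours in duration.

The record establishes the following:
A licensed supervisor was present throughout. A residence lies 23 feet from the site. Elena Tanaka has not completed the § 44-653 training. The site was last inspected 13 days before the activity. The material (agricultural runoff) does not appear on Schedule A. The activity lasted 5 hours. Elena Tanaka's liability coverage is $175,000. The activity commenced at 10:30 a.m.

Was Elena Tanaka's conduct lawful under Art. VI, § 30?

(i) start within hours — met.
(ii) not (training certified) — satisfied.
(iii) supervisor present — met.
(a): T AND T AND T → true.
(i) not (site inspected) — met.
(ii) no residence in 100 ft — not satisfied.
(b) = T AND F = false.
So (1) is satisfied (T OR F).
(a) coverage ≥ $200,000 — fails.
(b) ≤ 6 hrs duration — holds.
So (2) is satisfied (F OR T).
So Overall is satisfied (T AND T).

Yes — lawful.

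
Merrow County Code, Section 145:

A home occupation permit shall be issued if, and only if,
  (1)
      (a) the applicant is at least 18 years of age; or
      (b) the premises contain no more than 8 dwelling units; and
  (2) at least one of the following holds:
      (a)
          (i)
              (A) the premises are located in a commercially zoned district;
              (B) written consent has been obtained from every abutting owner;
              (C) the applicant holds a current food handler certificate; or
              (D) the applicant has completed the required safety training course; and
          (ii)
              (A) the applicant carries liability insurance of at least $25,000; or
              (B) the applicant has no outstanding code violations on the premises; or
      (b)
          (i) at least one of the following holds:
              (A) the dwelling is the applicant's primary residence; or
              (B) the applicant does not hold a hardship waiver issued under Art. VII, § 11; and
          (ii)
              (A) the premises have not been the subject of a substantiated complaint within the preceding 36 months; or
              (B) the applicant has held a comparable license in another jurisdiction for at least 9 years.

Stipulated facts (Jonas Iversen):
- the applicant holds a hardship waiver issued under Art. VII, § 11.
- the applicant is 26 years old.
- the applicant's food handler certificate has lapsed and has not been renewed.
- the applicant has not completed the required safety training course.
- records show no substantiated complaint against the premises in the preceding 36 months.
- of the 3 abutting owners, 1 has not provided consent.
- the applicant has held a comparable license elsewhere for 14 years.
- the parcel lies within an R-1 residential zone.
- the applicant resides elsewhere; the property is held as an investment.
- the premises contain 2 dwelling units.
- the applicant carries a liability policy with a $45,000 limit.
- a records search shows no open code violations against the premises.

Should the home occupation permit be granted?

(a) age ≥ 18 — holds.
(b) ≤ 8 units — holds.
(1) = T OR T = true.
(A) commercially zoned — not satisfied.
(B) all abutters consent — not met.
(C) food handler cert. — not met.
(D) safety training — not met.
So (i) is not satisfied (F OR F OR F OR F).
(A) insurance ≥ $25,000 — met.
(B) no code violations — holds.
(ii) = T OR T = true.
So (a) is not satisfied (F AND T).
(A) primary residence — not met.
(B) not (hardship waiver) — not satisfied.
So (i) is not satisfied (F OR F).
(A) no complaint in 36 mo. — holds.
(B) prior license ≥ 9 yr — met.
So (ii) is satisfied (T OR T).
So (b) is not satisfied (F AND T).
(2) = F OR F = false.
So Overall is not satisfied (T AND F).

No — denied.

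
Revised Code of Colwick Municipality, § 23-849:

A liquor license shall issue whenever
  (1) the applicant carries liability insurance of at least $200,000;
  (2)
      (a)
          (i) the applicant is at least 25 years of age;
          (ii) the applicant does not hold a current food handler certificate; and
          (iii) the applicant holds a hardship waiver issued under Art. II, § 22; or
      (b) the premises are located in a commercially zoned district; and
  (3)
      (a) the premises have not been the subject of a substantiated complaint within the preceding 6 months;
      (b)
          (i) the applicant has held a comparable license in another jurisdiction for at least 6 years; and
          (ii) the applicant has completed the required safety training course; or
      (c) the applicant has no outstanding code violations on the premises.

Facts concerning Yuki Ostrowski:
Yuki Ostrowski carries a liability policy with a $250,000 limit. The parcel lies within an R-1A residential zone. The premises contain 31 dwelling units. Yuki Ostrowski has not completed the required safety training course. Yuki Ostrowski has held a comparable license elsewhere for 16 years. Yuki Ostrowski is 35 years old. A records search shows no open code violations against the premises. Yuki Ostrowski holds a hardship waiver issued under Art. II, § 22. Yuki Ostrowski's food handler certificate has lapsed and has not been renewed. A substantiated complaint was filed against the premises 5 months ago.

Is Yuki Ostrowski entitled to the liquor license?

(1) insurance ≥ $200,000 — holds.
(i) age ≥ 25 — holds.
(ii) not (food handler cert.) — satisfied.
(iii) hardship waiver — satisfied.
(a): T AND T AND T → true.
(b) commercially zoned — not satisfied.
(2): T OR F → true.
(a) no complaint in 6 mo. — not satisfied.
(i) prior license ≥ 6 yr — holds.
(ii) safety training — fails.
(b): T AND F → false.
(c) no code violations — met.
(3) = F OR F OR T = true.
Overall = T AND T AND T = true.

Yes — granted.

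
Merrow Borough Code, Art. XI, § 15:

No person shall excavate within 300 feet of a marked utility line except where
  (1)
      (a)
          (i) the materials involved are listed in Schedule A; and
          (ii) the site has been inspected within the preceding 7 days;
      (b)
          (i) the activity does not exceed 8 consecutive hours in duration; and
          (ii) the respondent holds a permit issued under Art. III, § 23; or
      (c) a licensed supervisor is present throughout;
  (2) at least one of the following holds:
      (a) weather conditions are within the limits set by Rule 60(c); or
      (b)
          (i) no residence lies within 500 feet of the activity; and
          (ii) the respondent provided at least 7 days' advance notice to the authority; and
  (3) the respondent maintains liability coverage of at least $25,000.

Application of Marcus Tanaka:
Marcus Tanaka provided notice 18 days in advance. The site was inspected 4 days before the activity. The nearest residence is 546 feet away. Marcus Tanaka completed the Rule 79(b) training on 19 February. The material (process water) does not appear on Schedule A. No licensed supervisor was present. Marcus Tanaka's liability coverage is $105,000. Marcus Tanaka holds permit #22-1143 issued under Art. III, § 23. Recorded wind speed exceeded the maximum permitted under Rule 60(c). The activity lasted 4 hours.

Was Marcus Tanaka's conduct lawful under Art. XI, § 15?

(i) Schedule A material — fails.
(ii) site inspected — satisfied.
(a): F AND T → false.
(i) ≤ 8 hrs duration — holds.
(ii) holds permit — holds.
So (b) is satisfied (T AND T).
(c) supervisor present — fails.
(1) = F OR T OR F = true.
(a) weather ok — not met.
(i) no residence in 500 ft — met.
(ii) ≥7 days' notice — met.
(b): T AND T → true.
(2): F OR T → true.
(3) coverage ≥ $25,000 — met.
Overall: T AND T AND T → true.

Yes — lawful.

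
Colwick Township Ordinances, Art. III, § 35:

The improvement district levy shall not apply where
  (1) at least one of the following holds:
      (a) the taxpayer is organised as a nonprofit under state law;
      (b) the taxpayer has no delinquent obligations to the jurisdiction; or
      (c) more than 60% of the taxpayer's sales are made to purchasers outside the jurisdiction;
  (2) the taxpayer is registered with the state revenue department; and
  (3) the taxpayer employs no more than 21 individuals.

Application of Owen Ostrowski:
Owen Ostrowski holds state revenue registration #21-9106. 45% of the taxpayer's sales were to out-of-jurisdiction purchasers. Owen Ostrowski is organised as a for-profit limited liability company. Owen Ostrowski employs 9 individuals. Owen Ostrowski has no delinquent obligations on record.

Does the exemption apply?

Yes — exempt.

(a) nonprofit — fails.
(b) no delinquency — holds.
(c) >60% out-of-jur. sales — not satisfied.
So (1) is satisfied (F OR T OR F).
(2) state-registered — holds.
(3) ≤ 21 employees — holds.
Overall: T AND T AND T → true.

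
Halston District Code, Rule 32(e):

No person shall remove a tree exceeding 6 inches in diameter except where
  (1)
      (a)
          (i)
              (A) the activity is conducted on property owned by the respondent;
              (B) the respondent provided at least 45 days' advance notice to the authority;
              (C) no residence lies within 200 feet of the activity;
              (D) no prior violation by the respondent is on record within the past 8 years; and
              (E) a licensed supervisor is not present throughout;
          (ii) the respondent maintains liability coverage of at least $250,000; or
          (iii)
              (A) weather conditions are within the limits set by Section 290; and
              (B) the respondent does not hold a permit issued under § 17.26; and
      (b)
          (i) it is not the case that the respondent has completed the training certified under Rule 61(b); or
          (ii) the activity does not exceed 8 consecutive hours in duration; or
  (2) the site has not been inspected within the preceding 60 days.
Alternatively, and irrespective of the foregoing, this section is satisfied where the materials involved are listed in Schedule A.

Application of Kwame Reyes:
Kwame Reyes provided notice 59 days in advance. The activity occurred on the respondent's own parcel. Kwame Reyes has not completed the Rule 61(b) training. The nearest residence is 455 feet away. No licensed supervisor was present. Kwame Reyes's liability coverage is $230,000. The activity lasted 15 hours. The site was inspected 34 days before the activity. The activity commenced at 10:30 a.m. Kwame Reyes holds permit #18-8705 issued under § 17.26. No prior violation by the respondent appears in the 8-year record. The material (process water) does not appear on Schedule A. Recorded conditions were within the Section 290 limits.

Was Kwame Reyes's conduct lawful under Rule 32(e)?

Yes — lawful.

(A) own property — satisfied.
(B) ≥45 days' notice — satisfied.
(C) no residence in 200 ft — holds.
(D) no prior violation — holds.
(E) not (supervisor present) — holds.
So (i) is satisfied (T AND T AND T AND T AND T).
(ii) coverage ≥ $250,000 — fails.
(A) weather ok — met.
(B) not (holds permit) — not met.
(iii): T AND F → false.
(a): T OR F OR F → true.
(i) not (training certified) — satisfied.
(ii) ≤ 8 hrs duration — not satisfied.
(b): T OR F → true.
(1) = T AND T = true.
(2) not (site inspected) — fails.
Overall = T OR F = true.
Exception (Schedule A material) — not satisfied.
Result: main true OR exception false → true.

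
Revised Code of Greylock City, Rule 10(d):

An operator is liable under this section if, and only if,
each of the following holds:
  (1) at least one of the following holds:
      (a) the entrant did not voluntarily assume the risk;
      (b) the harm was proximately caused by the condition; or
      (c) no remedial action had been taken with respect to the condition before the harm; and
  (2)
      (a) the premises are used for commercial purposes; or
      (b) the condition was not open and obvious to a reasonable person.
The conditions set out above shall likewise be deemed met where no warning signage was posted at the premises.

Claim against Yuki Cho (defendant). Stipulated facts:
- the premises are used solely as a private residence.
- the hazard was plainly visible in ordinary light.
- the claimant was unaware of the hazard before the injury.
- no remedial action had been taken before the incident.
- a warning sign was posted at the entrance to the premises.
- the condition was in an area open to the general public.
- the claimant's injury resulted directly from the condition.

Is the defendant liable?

No — not liable.

(a) no assumed risk — satisfied.
(b) proximate cause — holds.
(c) no remedial action — satisfied.
So (1) is satisfied (T OR T OR T).
(a) commercial use — not met.
(b) not open/obvious — fails.
(2): F OR F → false.
So Overall is not satisfied (T AND F).
Exception (no signage posted) — not satisfied.
Result: main false OR exception false → false.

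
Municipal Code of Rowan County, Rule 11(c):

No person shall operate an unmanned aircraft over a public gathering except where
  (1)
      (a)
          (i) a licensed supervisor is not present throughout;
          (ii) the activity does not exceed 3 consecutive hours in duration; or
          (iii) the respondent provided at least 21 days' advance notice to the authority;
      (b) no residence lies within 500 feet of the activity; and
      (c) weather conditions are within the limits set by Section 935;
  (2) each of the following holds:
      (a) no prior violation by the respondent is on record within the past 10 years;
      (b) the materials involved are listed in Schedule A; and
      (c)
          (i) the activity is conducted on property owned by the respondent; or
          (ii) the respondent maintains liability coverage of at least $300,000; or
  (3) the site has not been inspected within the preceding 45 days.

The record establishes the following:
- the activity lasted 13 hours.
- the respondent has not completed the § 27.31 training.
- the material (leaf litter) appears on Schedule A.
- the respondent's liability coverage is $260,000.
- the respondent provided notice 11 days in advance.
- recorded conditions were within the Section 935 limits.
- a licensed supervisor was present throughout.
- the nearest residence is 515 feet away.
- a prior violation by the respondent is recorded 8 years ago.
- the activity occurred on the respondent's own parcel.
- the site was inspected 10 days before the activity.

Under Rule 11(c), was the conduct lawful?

(i) not (supervisor present) — not met.
(ii) ≤ 3 hrs duration — not met.
(iii) ≥21 days' notice — not satisfied.
(a) = F OR F OR F = false.
(b) no residence in 500 ft — satisfied.
(c) weather ok — holds.
(1): F AND T AND T → false.
(a) no prior violation — not met.
(b) Schedule A material — met.
(i) own property — met.
(ii) coverage ≥ $300,000 — not met.
So (c) is satisfied (T OR F).
(2): F AND T AND T → false.
(3) not (site inspected) — not met.
Overall = F OR F OR F = false.

No — unlawful.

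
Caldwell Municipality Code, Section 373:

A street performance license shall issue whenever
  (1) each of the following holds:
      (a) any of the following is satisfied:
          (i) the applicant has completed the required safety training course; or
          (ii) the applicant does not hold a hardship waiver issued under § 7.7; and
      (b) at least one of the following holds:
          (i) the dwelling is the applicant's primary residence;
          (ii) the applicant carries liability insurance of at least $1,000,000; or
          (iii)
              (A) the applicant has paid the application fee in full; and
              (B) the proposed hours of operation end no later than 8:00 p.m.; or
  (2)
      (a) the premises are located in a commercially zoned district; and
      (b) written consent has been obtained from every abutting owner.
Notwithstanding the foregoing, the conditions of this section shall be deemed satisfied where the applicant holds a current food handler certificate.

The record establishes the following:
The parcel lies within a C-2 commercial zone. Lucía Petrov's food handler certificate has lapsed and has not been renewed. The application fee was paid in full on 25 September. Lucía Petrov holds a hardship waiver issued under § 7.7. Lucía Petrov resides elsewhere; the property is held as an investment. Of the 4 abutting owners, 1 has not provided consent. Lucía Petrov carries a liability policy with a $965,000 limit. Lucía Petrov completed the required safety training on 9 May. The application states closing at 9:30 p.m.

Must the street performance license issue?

(i) safety training — holds.
(ii) not (hardship waiver) — not satisfied.
(a) = T OR F = true.
(i) primary residence — not satisfied.
(ii) insurance ≥ $1,000,000 — fails.
(A) fee paid — met.
(B) closes by 8 p.m. — not met.
So (iii) is not satisfied (T AND F).
(b) = F OR F OR F = false.
(1): T AND F → false.
(a) commercially zoned — satisfied.
(b) all abutters consent — not met.
(2): T AND F → false.
Overall: F OR F → false.
Exception (food handler cert.) — not satisfied.
Result: main false OR exception false → false.

No — denied.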